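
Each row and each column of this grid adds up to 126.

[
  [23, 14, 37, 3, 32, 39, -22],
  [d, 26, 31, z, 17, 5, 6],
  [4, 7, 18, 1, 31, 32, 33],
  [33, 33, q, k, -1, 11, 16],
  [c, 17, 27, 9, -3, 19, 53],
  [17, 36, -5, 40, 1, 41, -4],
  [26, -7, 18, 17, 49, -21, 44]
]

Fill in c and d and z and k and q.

The known cells in row 5 total 122, leaving 126 − 122 = 4 for the blank.
The known cells in column 1 total 107, leaving 126 − 107 = 19 for the blank.
The known cells in column 3 total 126, leaving 126 − 126 = 0 for the blank.
The known cells in row 4 total 92, leaving 126 − 92 = 34 for the blank.
The known cells in row 2 total 104, leaving 126 − 104 = 22 for the blank.

c = 4, d = 19, z = 22, k = 34, q = 0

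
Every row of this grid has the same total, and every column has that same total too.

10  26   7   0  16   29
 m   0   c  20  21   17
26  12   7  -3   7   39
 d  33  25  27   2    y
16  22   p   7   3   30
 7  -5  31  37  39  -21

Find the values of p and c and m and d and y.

Rows 1 and 3 both sum to 88, so that's the common total.
The known cells in row 5 total 78, leaving 88 − 78 = 10 for the blank.
The known cells in column 3 total 80, leaving 88 − 80 = 8 for the blank.
The known cells in row 2 total 66, leaving 88 − 66 = 22 for the blank.
The known cells in column 1 total 81, leaving 88 − 81 = 7 for the blank.
The known cells in row 4 total 94, leaving 88 − 94 = -6 for the blank.

p = 10, c = 8, m = 22, d = 7, y = -6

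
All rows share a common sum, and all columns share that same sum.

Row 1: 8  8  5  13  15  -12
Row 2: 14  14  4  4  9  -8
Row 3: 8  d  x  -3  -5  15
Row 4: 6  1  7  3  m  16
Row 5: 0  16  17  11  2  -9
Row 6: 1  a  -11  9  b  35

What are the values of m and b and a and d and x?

m = 4, b = 12, a = -9, d = 7, x = 15

Rows 1 and 2 both sum to 37, so that's the common total.
Row 4 has 6 + 1 + 7 + 3 + 16 = 33; the blank must be 37 − 33 = 4.
Column 5 has 15 + 9 − 5 + 4 + 2 = 25; the blank must be 37 − 25 = 12.
Row 6 has 1 − 11 + 9 + 12 + 35 = 46; the blank must be 37 − 46 = -9.
Column 2 has 8 + 14 + 1 + 16 − 9 = 30; the blank must be 37 − 30 = 7.
Row 3 has 8 + 7 − 3 − 5 + 15 = 22; the blank must be 37 − 22 = 15.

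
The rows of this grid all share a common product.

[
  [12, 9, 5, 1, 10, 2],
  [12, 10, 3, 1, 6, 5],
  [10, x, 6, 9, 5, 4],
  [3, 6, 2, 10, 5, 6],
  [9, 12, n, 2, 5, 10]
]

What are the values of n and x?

n = 1, x = 1

Rows 2 and 4 each multiply to 10800, so every row has product 10800.
Row 5: 9×12×2×5×10 = 10800, so the missing entry is 10800 ÷ 10800 = 1.
Row 3: 10×6×9×5×4 = 10800, so the missing entry is 10800 ÷ 10800 = 1.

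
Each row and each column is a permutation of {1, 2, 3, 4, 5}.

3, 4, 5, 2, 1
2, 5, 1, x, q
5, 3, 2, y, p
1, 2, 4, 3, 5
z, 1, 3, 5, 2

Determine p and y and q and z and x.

For row 5, column 1: row 5 already has {1, 2, 3, 5}; that leaves 4.
At (row 3, col 5): row 3 is missing {1, 4} and column 5 is missing {3, 4}, so the value is 4.
For row 2, column 5: column 5 already has {1, 2, 4, 5}; that leaves 3.
At (row 3, col 4): row 3 already has {2, 3, 4, 5}, so the value is 1.
For row 2, column 4: row 2 already has {1, 2, 3, 5}; that leaves 4.

p = 4, y = 1, q = 3, z = 4, x = 4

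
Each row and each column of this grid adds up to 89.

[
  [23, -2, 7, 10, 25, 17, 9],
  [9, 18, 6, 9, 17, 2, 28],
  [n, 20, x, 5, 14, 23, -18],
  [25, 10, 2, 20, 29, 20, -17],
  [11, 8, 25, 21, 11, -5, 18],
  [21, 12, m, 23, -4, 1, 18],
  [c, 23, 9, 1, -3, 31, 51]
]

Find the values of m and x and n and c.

Row 7 has 23 + 9 + 1 − 3 + 31 + 51 = 112; the blank must be 89 − 112 = -23.
Column 1 has 23 + 9 + 25 + 11 + 21 − 23 = 66; the blank must be 89 − 66 = 23.
Row 3 has 23 + 20 + 5 + 14 + 23 − 18 = 67; the blank must be 89 − 67 = 22.
Row 6 has 21 + 12 + 23 − 4 + 1 + 18 = 71; the blank must be 89 − 71 = 18.

m = 18, x = 22, n = 23, c = -23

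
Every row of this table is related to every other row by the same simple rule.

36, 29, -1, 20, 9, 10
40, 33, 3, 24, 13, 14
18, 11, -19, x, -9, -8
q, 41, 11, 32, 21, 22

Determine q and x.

q = 48, x = 2

The difference between any two rows is the same in every column — this is an addition table with the headers hidden.
Row 4 minus row 1 is 21 − 9 = 12, so its entry in column 1 is 36 + 12 = 48.
Row 3 minus row 1 is -9 − 9 = -18, so its entry in column 4 is 20 + (-18) = 2.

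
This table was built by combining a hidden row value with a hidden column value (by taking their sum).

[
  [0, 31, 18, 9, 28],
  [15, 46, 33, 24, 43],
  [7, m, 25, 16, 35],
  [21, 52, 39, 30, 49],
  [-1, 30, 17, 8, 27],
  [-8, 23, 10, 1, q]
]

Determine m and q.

The difference between any two rows is the same in every column — this is an addition table with the headers hidden.
Row 3 minus row 1 is 25 − 18 = 7, so its entry in column 2 is 31 + 7 = 38.
Row 6 minus row 1 is 10 − 18 = -8, so its entry in column 5 is 28 + (-8) = 20.

m = 38, q = 20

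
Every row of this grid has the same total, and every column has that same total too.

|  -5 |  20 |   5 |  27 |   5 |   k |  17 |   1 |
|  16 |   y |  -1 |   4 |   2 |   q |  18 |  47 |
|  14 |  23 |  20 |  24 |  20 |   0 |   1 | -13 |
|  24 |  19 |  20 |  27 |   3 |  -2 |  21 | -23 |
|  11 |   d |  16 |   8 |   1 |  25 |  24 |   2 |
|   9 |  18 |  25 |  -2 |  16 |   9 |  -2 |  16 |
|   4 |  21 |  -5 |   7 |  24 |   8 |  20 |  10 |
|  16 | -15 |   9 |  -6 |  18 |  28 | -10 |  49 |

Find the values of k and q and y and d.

Rows 3 and 4 both sum to 89, so that's the common total.
Row 5 has 11 + 16 + 8 + 1 + 25 + 24 + 2 = 87; the blank must be 89 − 87 = 2.
Column 2 has 20 + 23 + 19 + 2 + 18 + 21 − 15 = 88; the blank must be 89 − 88 = 1.
Row 1 has -5 + 20 + 5 + 27 + 5 + 17 + 1 = 70; the blank must be 89 − 70 = 19.
Row 2 has 16 + 1 − 1 + 4 + 2 + 18 + 47 = 87; the blank must be 89 − 87 = 2.

k = 19, q = 2, y = 1, d = 2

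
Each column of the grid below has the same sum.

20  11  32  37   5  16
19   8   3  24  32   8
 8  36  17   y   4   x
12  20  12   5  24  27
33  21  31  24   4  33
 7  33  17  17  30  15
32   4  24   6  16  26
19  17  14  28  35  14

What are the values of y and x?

Columns 2 and 5 both add up to 150, so every column sums to 150.
Column 4: 37 + 24 + 5 + 24 + 17 + 6 + 28 = 141, so the missing entry is 150 − 141 = 9.
Column 6: 16 + 8 + 27 + 33 + 15 + 26 + 14 = 139, so the missing entry is 150 − 139 = 11.

y = 9, x = 11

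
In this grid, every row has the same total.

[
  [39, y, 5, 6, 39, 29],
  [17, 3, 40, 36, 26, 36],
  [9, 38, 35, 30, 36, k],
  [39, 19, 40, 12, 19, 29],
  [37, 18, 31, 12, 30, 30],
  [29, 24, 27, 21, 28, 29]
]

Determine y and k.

Row 4 sums to 158 and so does row 6; that's the common total.
In row 1 the known cells total 118, leaving 158 − 118 = 40.
In row 3 the known cells total 148, leaving 158 − 148 = 10.

y = 40, k = 10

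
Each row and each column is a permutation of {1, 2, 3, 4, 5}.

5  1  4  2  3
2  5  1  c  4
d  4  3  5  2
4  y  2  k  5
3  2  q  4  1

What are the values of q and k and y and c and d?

q = 5, k = 1, y = 3, c = 3, d = 1

Cell (4,2): column 2 already has {1, 2, 4, 5} → 3.
At (row 3, col 1): row 3 already has {2, 3, 4, 5}, so the value is 1.
Cell (5,3): row 5 already has {1, 2, 3, 4} → 5.
Cell (4,4): row 4 already has {2, 3, 4, 5} → 1.
Cell (2,4): row 2 already has {1, 2, 4, 5} → 3.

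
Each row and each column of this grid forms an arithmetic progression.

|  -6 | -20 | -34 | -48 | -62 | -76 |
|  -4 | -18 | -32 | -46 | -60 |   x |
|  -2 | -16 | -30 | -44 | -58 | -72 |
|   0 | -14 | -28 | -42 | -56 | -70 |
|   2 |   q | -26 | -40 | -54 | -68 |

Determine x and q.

Along each row the entries change by -14 per step; down each column they change by 2.
Row 2: from -4 at column 1, stepping by -14 to column 6 gives -74.
Row 5: from 2 at column 1, stepping by -14 to column 2 gives -12.

x = -74, q = -12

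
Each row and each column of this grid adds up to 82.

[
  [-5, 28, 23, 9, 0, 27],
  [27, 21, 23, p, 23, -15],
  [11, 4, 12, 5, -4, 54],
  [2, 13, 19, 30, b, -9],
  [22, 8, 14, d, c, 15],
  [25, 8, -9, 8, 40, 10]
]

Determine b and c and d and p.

b = 27, c = -4, d = 27, p = 3

The known cells in row 2 total 79, leaving 82 − 79 = 3 for the blank.
The known cells in row 4 total 55, leaving 82 − 55 = 27 for the blank.
The known cells in column 5 total 86, leaving 82 − 86 = -4 for the blank.
The known cells in row 5 total 55, leaving 82 − 55 = 27 for the blank.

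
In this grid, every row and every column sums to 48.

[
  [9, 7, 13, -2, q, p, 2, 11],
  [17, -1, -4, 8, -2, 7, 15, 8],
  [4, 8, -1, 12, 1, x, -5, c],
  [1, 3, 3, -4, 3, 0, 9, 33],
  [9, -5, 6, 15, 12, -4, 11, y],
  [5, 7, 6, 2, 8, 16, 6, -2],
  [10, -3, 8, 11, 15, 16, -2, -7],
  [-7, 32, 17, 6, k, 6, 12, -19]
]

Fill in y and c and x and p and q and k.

Row 8: -7 + 32 + 17 + 6 + 6 + 12 − 19 = 47, so its missing entry is 48 − 47 = 1.
Column 5: -2 + 1 + 3 + 12 + 8 + 15 + 1 = 38, so its missing entry is 48 − 38 = 10.
Row 1: 9 + 7 + 13 − 2 + 10 + 2 + 11 = 50, so its missing entry is 48 − 50 = -2.
Column 6: -2 + 7 + 0 − 4 + 16 + 16 + 6 = 39, so its missing entry is 48 − 39 = 9.
Row 3: 4 + 8 − 1 + 12 + 1 + 9 − 5 = 28, so its missing entry is 48 − 28 = 20.
Row 5: 9 − 5 + 6 + 15 + 12 − 4 + 11 = 44, so its missing entry is 48 − 44 = 4.

y = 4, c = 20, x = 9, p = -2, q = 10, k = 1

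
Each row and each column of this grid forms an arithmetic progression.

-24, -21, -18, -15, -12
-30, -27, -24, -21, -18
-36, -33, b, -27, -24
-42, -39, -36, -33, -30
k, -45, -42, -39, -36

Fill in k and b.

k = -48, b = -30

Along each row the entries change by 3 per step; down each column they change by -6.
Row 5: from -45 at column 2, stepping by 3 to column 1 gives -48.
Row 3: from -36 at column 1, stepping by 3 to column 3 gives -30.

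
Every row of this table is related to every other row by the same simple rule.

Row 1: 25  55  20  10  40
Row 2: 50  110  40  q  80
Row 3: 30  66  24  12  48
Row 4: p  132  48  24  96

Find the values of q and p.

q = 20, p = 60

Each row is a constant multiple of every other row — this is a multiplication table with the headers hidden.
Row 2 is 80/40 = 2/1 times row 1, so its entry in column 4 is 10 × 2/1 = 20.
Row 4 is 96/40 = 12/5 times row 1, so its entry in column 1 is 25 × 12/5 = 60.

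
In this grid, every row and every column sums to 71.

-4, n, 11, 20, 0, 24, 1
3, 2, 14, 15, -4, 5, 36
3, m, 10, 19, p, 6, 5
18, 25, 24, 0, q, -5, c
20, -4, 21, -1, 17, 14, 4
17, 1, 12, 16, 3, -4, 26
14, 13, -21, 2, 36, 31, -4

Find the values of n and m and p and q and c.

Row 1 has -4 + 11 + 20 + 0 + 24 + 1 = 52; the blank must be 71 − 52 = 19.
Column 2 has 19 + 2 + 25 − 4 + 1 + 13 = 56; the blank must be 71 − 56 = 15.
Row 3 has 3 + 15 + 10 + 19 + 6 + 5 = 58; the blank must be 71 − 58 = 13.
Column 5 has 0 − 4 + 13 + 17 + 3 + 36 = 65; the blank must be 71 − 65 = 6.
Row 4 has 18 + 25 + 24 + 0 + 6 − 5 = 68; the blank must be 71 − 68 = 3.

n = 19, m = 15, p = 13, q = 6, c = 3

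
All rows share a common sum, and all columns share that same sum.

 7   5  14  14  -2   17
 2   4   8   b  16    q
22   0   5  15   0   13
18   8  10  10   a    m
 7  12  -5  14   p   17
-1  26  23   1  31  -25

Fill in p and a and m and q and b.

p = 10, a = 0, m = 9, q = 24, b = 1

Rows 1 and 3 both sum to 55, so that's the common total.
Row 5 has 7 + 12 − 5 + 14 + 17 = 45; the blank must be 55 − 45 = 10.
Column 5 has -2 + 16 + 0 + 10 + 31 = 55; the blank must be 55 − 55 = 0.
Column 4 has 14 + 15 + 10 + 14 + 1 = 54; the blank must be 55 − 54 = 1.
Row 2 has 2 + 4 + 8 + 1 + 16 = 31; the blank must be 55 − 31 = 24.
Row 4 has 18 + 8 + 10 + 10 + 0 = 46; the blank must be 55 − 46 = 9.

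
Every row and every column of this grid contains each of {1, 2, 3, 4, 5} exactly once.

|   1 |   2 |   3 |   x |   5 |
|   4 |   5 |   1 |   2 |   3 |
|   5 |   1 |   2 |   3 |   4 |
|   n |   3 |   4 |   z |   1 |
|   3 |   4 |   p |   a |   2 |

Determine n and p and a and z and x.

n = 2, p = 5, a = 1, z = 5, x = 4

Cell (1,4): row 1 already has {1, 2, 3, 5} → 4.
At (row 5, col 3): column 3 already has {1, 2, 3, 4}, so the value is 5.
Cell (5,4): row 5 already has {2, 3, 4, 5} → 1.
For row 4, column 1: column 1 already has {1, 3, 4, 5}; that leaves 2.
Cell (4,4): row 4 already has {1, 2, 3, 4} → 5.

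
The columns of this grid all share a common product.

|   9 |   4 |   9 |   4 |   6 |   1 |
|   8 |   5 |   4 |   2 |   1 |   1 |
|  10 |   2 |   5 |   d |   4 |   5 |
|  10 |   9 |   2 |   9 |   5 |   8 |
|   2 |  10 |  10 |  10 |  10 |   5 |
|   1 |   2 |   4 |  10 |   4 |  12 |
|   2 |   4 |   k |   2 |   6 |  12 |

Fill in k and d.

k = 2, d = 2

Columns 5 and 6 each multiply to 28800, so every column has product 28800.
Column 3: 9×4×5×2×10×4 = 14400, so the missing entry is 28800 ÷ 14400 = 2.
Column 4: 4×2×9×10×10×2 = 14400, so the missing entry is 28800 ÷ 14400 = 2.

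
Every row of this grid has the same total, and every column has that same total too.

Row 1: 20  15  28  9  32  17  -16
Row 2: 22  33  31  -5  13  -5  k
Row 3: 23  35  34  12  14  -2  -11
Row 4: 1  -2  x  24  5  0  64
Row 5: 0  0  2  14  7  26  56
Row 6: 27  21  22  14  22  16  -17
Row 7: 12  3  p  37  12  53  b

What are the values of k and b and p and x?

k = 16, b = 13, p = -25, x = 13

Rows 1 and 3 both sum to 105, so that's the common total.
Row 2 has 22 + 33 + 31 − 5 + 13 − 5 = 89; the blank must be 105 − 89 = 16.
Column 7 has -16 + 16 − 11 + 64 + 56 − 17 = 92; the blank must be 105 − 92 = 13.
Row 7 has 12 + 3 + 37 + 12 + 53 + 13 = 130; the blank must be 105 − 130 = -25.
Row 4 has 1 − 2 + 24 + 5 + 0 + 64 = 92; the blank must be 105 − 92 = 13.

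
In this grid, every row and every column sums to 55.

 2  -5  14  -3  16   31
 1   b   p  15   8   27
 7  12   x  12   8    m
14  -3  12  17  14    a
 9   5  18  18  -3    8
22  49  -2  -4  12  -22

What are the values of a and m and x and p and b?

a = 1, m = 10, x = 6, p = 7, b = -3

Column 2: -5 + 12 − 3 + 5 + 49 = 58, so its missing entry is 55 − 58 = -3.
Row 2: 1 − 3 + 15 + 8 + 27 = 48, so its missing entry is 55 − 48 = 7.
Column 3: 14 + 7 + 12 + 18 − 2 = 49, so its missing entry is 55 − 49 = 6.
Row 3: 7 + 12 + 6 + 12 + 8 = 45, so its missing entry is 55 − 45 = 10.
Row 4: 14 − 3 + 12 + 17 + 14 = 54, so its missing entry is 55 − 54 = 1.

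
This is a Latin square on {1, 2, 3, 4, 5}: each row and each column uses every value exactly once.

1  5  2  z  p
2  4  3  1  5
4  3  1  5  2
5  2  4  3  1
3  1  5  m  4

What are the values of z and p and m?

Cell (1,5): column 5 already has {1, 2, 4, 5} → 3.
For row 1, column 4: row 1 already has {1, 2, 3, 5}; that leaves 4.
For row 5, column 4: row 5 already has {1, 3, 4, 5}; that leaves 2.

z = 4, p = 3, m = 2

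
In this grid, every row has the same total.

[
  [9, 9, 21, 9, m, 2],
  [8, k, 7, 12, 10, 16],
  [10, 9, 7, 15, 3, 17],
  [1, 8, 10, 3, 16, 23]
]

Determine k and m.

k = 8, m = 11

The complete rows each total 61.
Row 2 is missing 61 − 53 = 8 (since 8 + 7 + 12 + 10 + 16 = 53).
Row 1 is missing 61 − 50 = 11 (since 9 + 9 + 21 + 9 + 2 = 50).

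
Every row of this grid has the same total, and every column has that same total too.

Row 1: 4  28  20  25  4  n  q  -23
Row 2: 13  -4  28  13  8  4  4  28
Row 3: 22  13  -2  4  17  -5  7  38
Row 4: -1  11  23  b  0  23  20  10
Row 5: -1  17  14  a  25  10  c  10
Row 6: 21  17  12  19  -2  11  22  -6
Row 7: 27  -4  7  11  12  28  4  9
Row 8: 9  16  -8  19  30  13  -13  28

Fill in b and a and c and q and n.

Rows 2 and 3 both sum to 94, so that's the common total.
Row 4: -1 + 11 + 23 + 0 + 23 + 20 + 10 = 86, so its missing entry is 94 − 86 = 8.
Column 4: 25 + 13 + 4 + 8 + 19 + 11 + 19 = 99, so its missing entry is 94 − 99 = -5.
Row 5: -1 + 17 + 14 − 5 + 25 + 10 + 10 = 70, so its missing entry is 94 − 70 = 24.
Column 7: 4 + 7 + 20 + 24 + 22 + 4 − 13 = 68, so its missing entry is 94 − 68 = 26.
Row 1: 4 + 28 + 20 + 25 + 4 + 26 − 23 = 84, so its missing entry is 94 − 84 = 10.

b = 8, a = -5, c = 24, q = 26, n = 10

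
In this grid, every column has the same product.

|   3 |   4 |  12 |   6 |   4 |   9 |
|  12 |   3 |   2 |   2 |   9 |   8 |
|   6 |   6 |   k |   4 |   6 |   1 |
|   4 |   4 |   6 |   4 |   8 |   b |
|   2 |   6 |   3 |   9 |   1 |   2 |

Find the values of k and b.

Columns 4 and 5 each multiply to 1728, so every column has product 1728.
Column 3: 12×2×6×3 = 432, so the missing entry is 1728 ÷ 432 = 4.
Column 6: 9×8×1×2 = 144, so the missing entry is 1728 ÷ 144 = 12.

k = 4, b = 12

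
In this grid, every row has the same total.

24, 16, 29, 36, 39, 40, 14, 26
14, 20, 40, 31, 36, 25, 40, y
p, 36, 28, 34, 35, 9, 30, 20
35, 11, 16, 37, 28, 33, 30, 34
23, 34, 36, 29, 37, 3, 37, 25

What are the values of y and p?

Row 4 sums to 224 and so does row 5; that's the common total.
In row 2 the known cells total 206, leaving 224 − 206 = 18.
In row 3 the known cells total 192, leaving 224 − 192 = 32.

y = 18, p = 32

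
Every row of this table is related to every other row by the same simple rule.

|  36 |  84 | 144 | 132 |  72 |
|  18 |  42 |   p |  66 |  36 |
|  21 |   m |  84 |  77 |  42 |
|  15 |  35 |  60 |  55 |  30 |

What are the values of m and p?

Each row is a constant multiple of every other row — this is a multiplication table with the headers hidden.
Row 3 is 42/72 = 7/12 times row 1, so its entry in column 2 is 84 × 7/12 = 49.
Row 2 is 36/72 = 1/2 times row 1, so its entry in column 3 is 144 × 1/2 = 72.

m = 49, p = 72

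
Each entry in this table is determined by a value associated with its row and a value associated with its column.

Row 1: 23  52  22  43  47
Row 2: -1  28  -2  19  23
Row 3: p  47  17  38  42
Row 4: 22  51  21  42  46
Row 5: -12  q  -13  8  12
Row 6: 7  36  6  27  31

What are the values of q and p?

q = 17, p = 18

The difference between any two rows is the same in every column — this is an addition table with the headers hidden.
Row 5 minus row 1 is 12 − 47 = -35, so its entry in column 2 is 52 + (-35) = 17.
Row 3 minus row 1 is 42 − 47 = -5, so its entry in column 1 is 23 + (-5) = 18.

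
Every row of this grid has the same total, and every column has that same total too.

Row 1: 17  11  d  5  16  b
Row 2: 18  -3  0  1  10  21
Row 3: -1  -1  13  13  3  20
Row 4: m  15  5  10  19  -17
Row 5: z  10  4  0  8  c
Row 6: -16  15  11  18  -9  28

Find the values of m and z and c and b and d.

m = 15, z = 14, c = 11, b = -16, d = 14

Rows 2 and 3 both sum to 47, so that's the common total.
Row 4: 15 + 5 + 10 + 19 − 17 = 32, so its missing entry is 47 − 32 = 15.
Column 1: 17 + 18 − 1 + 15 − 16 = 33, so its missing entry is 47 − 33 = 14.
Column 3: 0 + 13 + 5 + 4 + 11 = 33, so its missing entry is 47 − 33 = 14.
Row 5: 14 + 10 + 4 + 0 + 8 = 36, so its missing entry is 47 − 36 = 11.
Row 1: 17 + 11 + 14 + 5 + 16 = 63, so its missing entry is 47 − 63 = -16.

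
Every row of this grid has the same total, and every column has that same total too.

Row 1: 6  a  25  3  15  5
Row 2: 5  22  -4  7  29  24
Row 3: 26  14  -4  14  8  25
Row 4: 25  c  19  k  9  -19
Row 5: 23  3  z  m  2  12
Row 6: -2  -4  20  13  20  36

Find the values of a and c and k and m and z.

Rows 2 and 3 both sum to 83, so that's the common total.
The known cells in row 1 total 54, leaving 83 − 54 = 29 for the blank.
The known cells in column 2 total 64, leaving 83 − 64 = 19 for the blank.
The known cells in column 3 total 56, leaving 83 − 56 = 27 for the blank.
The known cells in row 5 total 67, leaving 83 − 67 = 16 for the blank.
The known cells in row 4 total 53, leaving 83 − 53 = 30 for the blank.

a = 29, c = 19, k = 30, m = 16, z = 27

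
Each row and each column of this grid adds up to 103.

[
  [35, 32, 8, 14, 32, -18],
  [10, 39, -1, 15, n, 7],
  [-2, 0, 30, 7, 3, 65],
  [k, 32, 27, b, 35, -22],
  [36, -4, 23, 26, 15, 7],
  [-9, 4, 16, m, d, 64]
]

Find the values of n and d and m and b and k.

Row 2: 10 + 39 − 1 + 15 + 7 = 70, so its missing entry is 103 − 70 = 33.
Column 5: 32 + 33 + 3 + 35 + 15 = 118, so its missing entry is 103 − 118 = -15.
Column 1: 35 + 10 − 2 + 36 − 9 = 70, so its missing entry is 103 − 70 = 33.
Row 4: 33 + 32 + 27 + 35 − 22 = 105, so its missing entry is 103 − 105 = -2.
Row 6: -9 + 4 + 16 − 15 + 64 = 60, so its missing entry is 103 − 60 = 43.

n = 33, d = -15, m = 43, b = -2, k = 33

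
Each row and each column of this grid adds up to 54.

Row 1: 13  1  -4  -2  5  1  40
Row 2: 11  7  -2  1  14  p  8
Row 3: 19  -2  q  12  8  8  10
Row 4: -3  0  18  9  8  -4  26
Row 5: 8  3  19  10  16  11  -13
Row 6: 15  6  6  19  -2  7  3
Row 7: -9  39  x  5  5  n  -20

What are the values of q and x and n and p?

q = -1, x = 18, n = 16, p = 15

Row 2 has 11 + 7 − 2 + 1 + 14 + 8 = 39; the blank must be 54 − 39 = 15.
Column 6 has 1 + 15 + 8 − 4 + 11 + 7 = 38; the blank must be 54 − 38 = 16.
Row 7 has -9 + 39 + 5 + 5 + 16 − 20 = 36; the blank must be 54 − 36 = 18.
Row 3 has 19 − 2 + 12 + 8 + 8 + 10 = 55; the blank must be 54 − 55 = -1.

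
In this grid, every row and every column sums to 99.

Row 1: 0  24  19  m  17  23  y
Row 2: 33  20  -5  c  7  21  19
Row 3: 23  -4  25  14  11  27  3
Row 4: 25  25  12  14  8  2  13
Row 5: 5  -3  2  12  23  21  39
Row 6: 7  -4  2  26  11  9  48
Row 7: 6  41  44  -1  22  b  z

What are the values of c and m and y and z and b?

c = 4, m = 30, y = -14, z = -9, b = -4

Column 6: 23 + 21 + 27 + 2 + 21 + 9 = 103, so its missing entry is 99 − 103 = -4.
Row 7: 6 + 41 + 44 − 1 + 22 − 4 = 108, so its missing entry is 99 − 108 = -9.
Column 7: 19 + 3 + 13 + 39 + 48 − 9 = 113, so its missing entry is 99 − 113 = -14.
Row 1: 0 + 24 + 19 + 17 + 23 − 14 = 69, so its missing entry is 99 − 69 = 30.
Row 2: 33 + 20 − 5 + 7 + 21 + 19 = 95, so its missing entry is 99 − 95 = 4.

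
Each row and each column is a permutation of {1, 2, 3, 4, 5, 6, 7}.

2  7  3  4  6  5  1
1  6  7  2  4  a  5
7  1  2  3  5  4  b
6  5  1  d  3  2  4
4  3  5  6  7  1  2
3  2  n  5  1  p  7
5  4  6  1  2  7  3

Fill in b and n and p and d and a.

Cell (2,6): row 2 already has {1, 2, 4, 5, 6, 7} → 3.
For row 6, column 6: column 6 already has {1, 2, 3, 4, 5, 7}; that leaves 6.
Cell (4,4): row 4 already has {1, 2, 3, 4, 5, 6} → 7.
At (row 3, col 7): row 3 already has {1, 2, 3, 4, 5, 7}, so the value is 6.
For row 6, column 3: row 6 already has {1, 2, 3, 5, 6, 7}; that leaves 4.

b = 6, n = 4, p = 6, d = 7, a = 3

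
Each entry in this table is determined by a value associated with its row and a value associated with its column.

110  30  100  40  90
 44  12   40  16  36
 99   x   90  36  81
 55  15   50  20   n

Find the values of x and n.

x = 27, n = 45

Each row is a constant multiple of every other row — this is a multiplication table with the headers hidden.
Row 3 is 99/110 = 9/10 times row 1, so its entry in column 2 is 30 × 9/10 = 27.
Row 4 is 55/110 = 1/2 times row 1, so its entry in column 5 is 90 × 1/2 = 45.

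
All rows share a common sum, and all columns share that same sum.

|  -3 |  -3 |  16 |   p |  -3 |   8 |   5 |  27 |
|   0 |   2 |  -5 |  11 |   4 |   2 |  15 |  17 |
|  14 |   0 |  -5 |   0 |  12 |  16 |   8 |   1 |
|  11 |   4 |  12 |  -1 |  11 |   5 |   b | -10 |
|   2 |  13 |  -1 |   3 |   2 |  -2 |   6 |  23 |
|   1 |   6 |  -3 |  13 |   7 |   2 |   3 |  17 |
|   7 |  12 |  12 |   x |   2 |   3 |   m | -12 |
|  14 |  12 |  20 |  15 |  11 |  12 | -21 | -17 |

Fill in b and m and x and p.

b = 14, m = 16, x = 6, p = -1

Rows 2 and 3 both sum to 46, so that's the common total.
Row 1: -3 − 3 + 16 − 3 + 8 + 5 + 27 = 47, so its missing entry is 46 − 47 = -1.
Column 4: -1 + 11 + 0 − 1 + 3 + 13 + 15 = 40, so its missing entry is 46 − 40 = 6.
Row 7: 7 + 12 + 12 + 6 + 2 + 3 − 12 = 30, so its missing entry is 46 − 30 = 16.
Row 4: 11 + 4 + 12 − 1 + 11 + 5 − 10 = 32, so its missing entry is 46 − 32 = 14.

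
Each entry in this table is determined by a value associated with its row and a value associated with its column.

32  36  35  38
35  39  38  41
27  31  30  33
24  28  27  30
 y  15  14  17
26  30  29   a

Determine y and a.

The difference between any two rows is the same in every column — this is an addition table with the headers hidden.
Row 5 minus row 1 is 14 − 35 = -21, so its entry in column 1 is 32 + (-21) = 11.
Row 6 minus row 1 is 29 − 35 = -6, so its entry in column 4 is 38 + (-6) = 32.

y = 11, a = 32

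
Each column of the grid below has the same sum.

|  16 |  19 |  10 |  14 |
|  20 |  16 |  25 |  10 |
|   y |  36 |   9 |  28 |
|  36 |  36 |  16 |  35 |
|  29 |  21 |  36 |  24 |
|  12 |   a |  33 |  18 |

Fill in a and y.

The complete columns each total 129.
Column 2 is missing 129 − 128 = 1 (since 19 + 16 + 36 + 36 + 21 = 128).
Column 1 is missing 129 − 113 = 16 (since 16 + 20 + 36 + 29 + 12 = 113).

a = 1, y = 16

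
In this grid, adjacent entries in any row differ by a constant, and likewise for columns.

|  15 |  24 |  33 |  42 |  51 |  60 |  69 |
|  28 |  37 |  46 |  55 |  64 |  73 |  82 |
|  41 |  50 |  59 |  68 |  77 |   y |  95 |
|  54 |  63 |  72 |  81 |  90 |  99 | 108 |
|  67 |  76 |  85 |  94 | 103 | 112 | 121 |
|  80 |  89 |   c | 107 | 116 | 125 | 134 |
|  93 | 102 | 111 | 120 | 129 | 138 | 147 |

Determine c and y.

Along each row the entries change by 9 per step; down each column they change by 13.
Row 6: from 80 at column 1, stepping by 9 to column 3 gives 98.
Row 3: from 41 at column 1, stepping by 9 to column 6 gives 86.

c = 98, y = 86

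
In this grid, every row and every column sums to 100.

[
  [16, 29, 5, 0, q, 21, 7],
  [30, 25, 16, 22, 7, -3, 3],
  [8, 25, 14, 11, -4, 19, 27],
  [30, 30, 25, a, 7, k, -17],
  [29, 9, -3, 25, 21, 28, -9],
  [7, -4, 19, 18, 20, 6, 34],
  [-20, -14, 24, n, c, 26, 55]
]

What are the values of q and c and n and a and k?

Row 1: 16 + 29 + 5 + 0 + 21 + 7 = 78, so its missing entry is 100 − 78 = 22.
Column 5: 22 + 7 − 4 + 7 + 21 + 20 = 73, so its missing entry is 100 − 73 = 27.
Row 7: -20 − 14 + 24 + 27 + 26 + 55 = 98, so its missing entry is 100 − 98 = 2.
Column 4: 0 + 22 + 11 + 25 + 18 + 2 = 78, so its missing entry is 100 − 78 = 22.
Row 4: 30 + 30 + 25 + 22 + 7 − 17 = 97, so its missing entry is 100 − 97 = 3.

q = 22, c = 27, n = 2, a = 22, k = 3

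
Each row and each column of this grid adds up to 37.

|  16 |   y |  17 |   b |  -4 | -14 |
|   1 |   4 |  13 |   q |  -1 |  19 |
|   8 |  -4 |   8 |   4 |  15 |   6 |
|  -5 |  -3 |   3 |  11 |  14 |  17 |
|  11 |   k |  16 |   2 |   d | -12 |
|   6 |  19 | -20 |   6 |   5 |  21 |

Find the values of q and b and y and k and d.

q = 1, b = 13, y = 9, k = 12, d = 8

Column 5 has -4 − 1 + 15 + 14 + 5 = 29; the blank must be 37 − 29 = 8.
Row 5 has 11 + 16 + 2 + 8 − 12 = 25; the blank must be 37 − 25 = 12.
Column 2 has 4 − 4 − 3 + 12 + 19 = 28; the blank must be 37 − 28 = 9.
Row 1 has 16 + 9 + 17 − 4 − 14 = 24; the blank must be 37 − 24 = 13.
Row 2 has 1 + 4 + 13 − 1 + 19 = 36; the blank must be 37 − 36 = 1.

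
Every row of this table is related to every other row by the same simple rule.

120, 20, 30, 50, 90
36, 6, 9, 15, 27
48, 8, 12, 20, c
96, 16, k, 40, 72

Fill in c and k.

Each row is a constant multiple of every other row — this is a multiplication table with the headers hidden.
Row 3 is 8/20 = 2/5 times row 1, so its entry in column 5 is 90 × 2/5 = 36.
Row 4 is 16/20 = 4/5 times row 1, so its entry in column 3 is 30 × 4/5 = 24.

c = 36, k = 24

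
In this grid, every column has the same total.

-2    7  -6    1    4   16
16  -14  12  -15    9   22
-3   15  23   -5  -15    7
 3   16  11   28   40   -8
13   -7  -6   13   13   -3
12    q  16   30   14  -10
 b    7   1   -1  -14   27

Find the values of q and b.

q = 27, b = 12

Columns 5 and 6 both add up to 51, so every column sums to 51.
Column 2: 7 − 14 + 15 + 16 − 7 + 7 = 24, so the missing entry is 51 − 24 = 27.
Column 1: -2 + 16 − 3 + 3 + 13 + 12 = 39, so the missing entry is 51 − 39 = 12.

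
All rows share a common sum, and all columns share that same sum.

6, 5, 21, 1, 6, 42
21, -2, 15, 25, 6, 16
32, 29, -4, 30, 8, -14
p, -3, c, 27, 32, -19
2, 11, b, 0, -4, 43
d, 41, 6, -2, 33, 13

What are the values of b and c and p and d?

Rows 1 and 2 both sum to 81, so that's the common total.
Row 6 has 41 + 6 − 2 + 33 + 13 = 91; the blank must be 81 − 91 = -10.
Row 5 has 2 + 11 + 0 − 4 + 43 = 52; the blank must be 81 − 52 = 29.
Column 3 has 21 + 15 − 4 + 29 + 6 = 67; the blank must be 81 − 67 = 14.
Row 4 has -3 + 14 + 27 + 32 − 19 = 51; the blank must be 81 − 51 = 30.

b = 29, c = 14, p = 30, d = -10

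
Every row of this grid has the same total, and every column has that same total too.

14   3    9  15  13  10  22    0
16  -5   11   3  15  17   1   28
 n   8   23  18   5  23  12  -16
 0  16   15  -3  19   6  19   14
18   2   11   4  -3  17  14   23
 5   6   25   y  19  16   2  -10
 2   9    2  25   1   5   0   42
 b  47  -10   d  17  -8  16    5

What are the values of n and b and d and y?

n = 13, b = 18, d = 1, y = 23

Rows 1 and 2 both sum to 86, so that's the common total.
Row 6 has 5 + 6 + 25 + 19 + 16 + 2 − 10 = 63; the blank must be 86 − 63 = 23.
Row 3 has 8 + 23 + 18 + 5 + 23 + 12 − 16 = 73; the blank must be 86 − 73 = 13.
Column 1 has 14 + 16 + 13 + 0 + 18 + 5 + 2 = 68; the blank must be 86 − 68 = 18.
Row 8 has 18 + 47 − 10 + 17 − 8 + 16 + 5 = 85; the blank must be 86 − 85 = 1.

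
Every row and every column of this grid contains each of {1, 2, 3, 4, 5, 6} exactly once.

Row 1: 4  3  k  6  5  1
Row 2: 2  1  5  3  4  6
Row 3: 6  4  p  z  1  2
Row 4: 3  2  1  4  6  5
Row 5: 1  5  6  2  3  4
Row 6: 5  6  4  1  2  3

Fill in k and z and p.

Cell (3,4): column 4 already has {1, 2, 3, 4, 6} → 5.
Cell (1,3): row 1 already has {1, 3, 4, 5, 6} → 2.
For row 3, column 3: row 3 already has {1, 2, 4, 5, 6}; that leaves 3.

k = 2, z = 5, p = 3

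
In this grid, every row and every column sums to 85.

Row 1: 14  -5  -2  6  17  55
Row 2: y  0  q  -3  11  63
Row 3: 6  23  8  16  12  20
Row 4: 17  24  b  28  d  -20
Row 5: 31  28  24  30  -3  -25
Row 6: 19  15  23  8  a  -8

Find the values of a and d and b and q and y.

Row 6: 19 + 15 + 23 + 8 − 8 = 57, so its missing entry is 85 − 57 = 28.
Column 5: 17 + 11 + 12 − 3 + 28 = 65, so its missing entry is 85 − 65 = 20.
Column 1: 14 + 6 + 17 + 31 + 19 = 87, so its missing entry is 85 − 87 = -2.
Row 2: -2 + 0 − 3 + 11 + 63 = 69, so its missing entry is 85 − 69 = 16.
Row 4: 17 + 24 + 28 + 20 − 20 = 69, so its missing entry is 85 − 69 = 16.

a = 28, d = 20, b = 16, q = 16, y = -2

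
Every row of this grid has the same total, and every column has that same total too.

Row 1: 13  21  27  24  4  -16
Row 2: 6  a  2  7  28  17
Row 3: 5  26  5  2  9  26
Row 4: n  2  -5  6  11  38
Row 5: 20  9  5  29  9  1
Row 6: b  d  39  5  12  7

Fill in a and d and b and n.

a = 13, d = 2, b = 8, n = 21

Rows 1 and 3 both sum to 73, so that's the common total.
Row 2: 6 + 2 + 7 + 28 + 17 = 60, so its missing entry is 73 − 60 = 13.
Column 2: 21 + 13 + 26 + 2 + 9 = 71, so its missing entry is 73 − 71 = 2.
Row 6: 2 + 39 + 5 + 12 + 7 = 65, so its missing entry is 73 − 65 = 8.
Row 4: 2 − 5 + 6 + 11 + 38 = 52, so its missing entry is 73 − 52 = 21.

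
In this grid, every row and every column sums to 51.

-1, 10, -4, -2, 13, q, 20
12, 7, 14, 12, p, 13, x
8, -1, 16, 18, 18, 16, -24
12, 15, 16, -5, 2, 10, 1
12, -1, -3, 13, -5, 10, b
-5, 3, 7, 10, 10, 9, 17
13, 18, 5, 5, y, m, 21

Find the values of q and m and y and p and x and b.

Row 5 has 12 − 1 − 3 + 13 − 5 + 10 = 26; the blank must be 51 − 26 = 25.
Row 1 has -1 + 10 − 4 − 2 + 13 + 20 = 36; the blank must be 51 − 36 = 15.
Column 6 has 15 + 13 + 16 + 10 + 10 + 9 = 73; the blank must be 51 − 73 = -22.
Row 7 has 13 + 18 + 5 + 5 − 22 + 21 = 40; the blank must be 51 − 40 = 11.
Column 5 has 13 + 18 + 2 − 5 + 10 + 11 = 49; the blank must be 51 − 49 = 2.
Row 2 has 12 + 7 + 14 + 12 + 2 + 13 = 60; the blank must be 51 − 60 = -9.

q = 15, m = -22, y = 11, p = 2, x = -9, b = 25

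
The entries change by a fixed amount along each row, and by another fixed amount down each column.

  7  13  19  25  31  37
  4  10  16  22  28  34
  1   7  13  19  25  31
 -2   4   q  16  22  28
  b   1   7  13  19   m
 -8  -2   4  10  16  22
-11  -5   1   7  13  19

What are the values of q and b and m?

Along each row the entries change by 6 per step; down each column they change by -3.
Row 4: from -2 at column 1, stepping by 6 to column 3 gives 10.
Row 5: from 1 at column 2, stepping by 6 to column 1 gives -5.
Row 5: from 1 at column 2, stepping by 6 to column 6 gives 25.

q = 10, b = -5, m = 25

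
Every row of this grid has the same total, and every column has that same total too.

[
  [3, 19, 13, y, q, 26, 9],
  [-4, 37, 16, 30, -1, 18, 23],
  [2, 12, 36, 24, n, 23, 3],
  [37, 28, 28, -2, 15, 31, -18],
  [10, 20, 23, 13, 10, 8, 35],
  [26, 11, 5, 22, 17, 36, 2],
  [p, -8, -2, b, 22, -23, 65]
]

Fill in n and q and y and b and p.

n = 19, q = 37, y = 12, b = 20, p = 45

Rows 2 and 4 both sum to 119, so that's the common total.
Row 3: 2 + 12 + 36 + 24 + 23 + 3 = 100, so its missing entry is 119 − 100 = 19.
Column 5: -1 + 19 + 15 + 10 + 17 + 22 = 82, so its missing entry is 119 − 82 = 37.
Row 1: 3 + 19 + 13 + 37 + 26 + 9 = 107, so its missing entry is 119 − 107 = 12.
Column 1: 3 − 4 + 2 + 37 + 10 + 26 = 74, so its missing entry is 119 − 74 = 45.
Row 7: 45 − 8 − 2 + 22 − 23 + 65 = 99, so its missing entry is 119 − 99 = 20.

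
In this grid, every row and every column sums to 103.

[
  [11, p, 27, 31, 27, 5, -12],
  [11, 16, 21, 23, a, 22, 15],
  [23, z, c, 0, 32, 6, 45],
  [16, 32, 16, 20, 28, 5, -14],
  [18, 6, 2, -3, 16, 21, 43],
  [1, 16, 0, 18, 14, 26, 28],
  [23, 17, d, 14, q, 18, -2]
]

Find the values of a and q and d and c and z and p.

Row 1 has 11 + 27 + 31 + 27 + 5 − 12 = 89; the blank must be 103 − 89 = 14.
Column 2 has 14 + 16 + 32 + 6 + 16 + 17 = 101; the blank must be 103 − 101 = 2.
Row 2 has 11 + 16 + 21 + 23 + 22 + 15 = 108; the blank must be 103 − 108 = -5.
Column 5 has 27 − 5 + 32 + 28 + 16 + 14 = 112; the blank must be 103 − 112 = -9.
Row 7 has 23 + 17 + 14 − 9 + 18 − 2 = 61; the blank must be 103 − 61 = 42.
Row 3 has 23 + 2 + 0 + 32 + 6 + 45 = 108; the blank must be 103 − 108 = -5.

a = -5, q = -9, d = 42, c = -5, z = 2, p = 14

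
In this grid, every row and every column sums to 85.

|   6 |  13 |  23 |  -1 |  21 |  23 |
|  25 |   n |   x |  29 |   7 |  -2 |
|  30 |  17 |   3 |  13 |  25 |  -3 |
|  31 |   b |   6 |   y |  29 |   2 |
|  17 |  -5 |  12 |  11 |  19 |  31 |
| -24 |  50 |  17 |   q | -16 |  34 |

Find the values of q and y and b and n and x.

q = 24, y = 9, b = 8, n = 2, x = 24

Column 3 has 23 + 3 + 6 + 12 + 17 = 61; the blank must be 85 − 61 = 24.
Row 2 has 25 + 24 + 29 + 7 − 2 = 83; the blank must be 85 − 83 = 2.
Column 2 has 13 + 2 + 17 − 5 + 50 = 77; the blank must be 85 − 77 = 8.
Row 4 has 31 + 8 + 6 + 29 + 2 = 76; the blank must be 85 − 76 = 9.
Row 6 has -24 + 50 + 17 − 16 + 34 = 61; the blank must be 85 − 61 = 24.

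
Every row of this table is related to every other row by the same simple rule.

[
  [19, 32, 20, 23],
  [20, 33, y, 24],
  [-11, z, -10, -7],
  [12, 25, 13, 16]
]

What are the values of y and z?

The difference between any two rows is the same in every column — this is an addition table with the headers hidden.
Row 2 minus row 1 is 20 − 19 = 1, so its entry in column 3 is 20 + 1 = 21.
Row 3 minus row 1 is -11 − 19 = -30, so its entry in column 2 is 32 + (-30) = 2.

y = 21, z = 2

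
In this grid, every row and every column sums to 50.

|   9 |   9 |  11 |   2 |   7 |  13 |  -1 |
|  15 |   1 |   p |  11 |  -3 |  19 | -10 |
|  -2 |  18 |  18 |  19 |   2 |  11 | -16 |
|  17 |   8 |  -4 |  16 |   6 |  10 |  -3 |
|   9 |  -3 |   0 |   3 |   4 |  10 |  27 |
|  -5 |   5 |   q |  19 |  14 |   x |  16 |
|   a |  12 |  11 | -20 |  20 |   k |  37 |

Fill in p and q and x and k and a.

p = 17, q = -3, x = 4, k = -17, a = 7

Row 2: 15 + 1 + 11 − 3 + 19 − 10 = 33, so its missing entry is 50 − 33 = 17.
Column 1: 9 + 15 − 2 + 17 + 9 − 5 = 43, so its missing entry is 50 − 43 = 7.
Row 7: 7 + 12 + 11 − 20 + 20 + 37 = 67, so its missing entry is 50 − 67 = -17.
Column 6: 13 + 19 + 11 + 10 + 10 − 17 = 46, so its missing entry is 50 − 46 = 4.
Row 6: -5 + 5 + 19 + 14 + 4 + 16 = 53, so its missing entry is 50 − 53 = -3.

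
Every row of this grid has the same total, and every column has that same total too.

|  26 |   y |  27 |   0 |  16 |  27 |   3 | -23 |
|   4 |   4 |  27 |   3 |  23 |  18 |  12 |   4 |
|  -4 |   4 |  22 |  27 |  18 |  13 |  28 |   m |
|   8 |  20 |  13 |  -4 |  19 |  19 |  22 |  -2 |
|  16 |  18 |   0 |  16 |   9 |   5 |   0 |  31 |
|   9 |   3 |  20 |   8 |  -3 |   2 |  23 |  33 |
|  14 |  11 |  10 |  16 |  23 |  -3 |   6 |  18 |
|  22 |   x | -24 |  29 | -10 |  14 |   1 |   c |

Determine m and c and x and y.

Rows 2 and 4 both sum to 95, so that's the common total.
Row 1 has 26 + 27 + 0 + 16 + 27 + 3 − 23 = 76; the blank must be 95 − 76 = 19.
Column 2 has 19 + 4 + 4 + 20 + 18 + 3 + 11 = 79; the blank must be 95 − 79 = 16.
Row 8 has 22 + 16 − 24 + 29 − 10 + 14 + 1 = 48; the blank must be 95 − 48 = 47.
Row 3 has -4 + 4 + 22 + 27 + 18 + 13 + 28 = 108; the blank must be 95 − 108 = -13.

m = -13, c = 47, x = 16, y = 19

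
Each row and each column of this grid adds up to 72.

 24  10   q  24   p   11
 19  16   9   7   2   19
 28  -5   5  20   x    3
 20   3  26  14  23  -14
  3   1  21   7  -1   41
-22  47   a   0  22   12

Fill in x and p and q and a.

x = 21, p = 5, q = -2, a = 13

Row 6 has -22 + 47 + 0 + 22 + 12 = 59; the blank must be 72 − 59 = 13.
Row 3 has 28 − 5 + 5 + 20 + 3 = 51; the blank must be 72 − 51 = 21.
Column 5 has 2 + 21 + 23 − 1 + 22 = 67; the blank must be 72 − 67 = 5.
Row 1 has 24 + 10 + 24 + 5 + 11 = 74; the blank must be 72 − 74 = -2.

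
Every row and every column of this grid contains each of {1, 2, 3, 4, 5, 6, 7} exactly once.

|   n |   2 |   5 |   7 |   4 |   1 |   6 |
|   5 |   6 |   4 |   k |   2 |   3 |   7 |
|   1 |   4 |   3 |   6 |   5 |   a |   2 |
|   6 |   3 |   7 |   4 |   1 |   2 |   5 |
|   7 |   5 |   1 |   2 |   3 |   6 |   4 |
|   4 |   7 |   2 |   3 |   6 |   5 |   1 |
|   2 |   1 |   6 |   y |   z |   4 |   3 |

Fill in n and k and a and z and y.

n = 3, k = 1, a = 7, z = 7, y = 5

For row 1, column 1: row 1 already has {1, 2, 4, 5, 6, 7}; that leaves 3.
At (row 7, col 5): column 5 already has {1, 2, 3, 4, 5, 6}, so the value is 7.
Cell (3,6): row 3 already has {1, 2, 3, 4, 5, 6} → 7.
At (row 7, col 4): row 7 already has {1, 2, 3, 4, 6, 7}, so the value is 5.
At (row 2, col 4): row 2 already has {2, 3, 4, 5, 6, 7}, so the value is 1.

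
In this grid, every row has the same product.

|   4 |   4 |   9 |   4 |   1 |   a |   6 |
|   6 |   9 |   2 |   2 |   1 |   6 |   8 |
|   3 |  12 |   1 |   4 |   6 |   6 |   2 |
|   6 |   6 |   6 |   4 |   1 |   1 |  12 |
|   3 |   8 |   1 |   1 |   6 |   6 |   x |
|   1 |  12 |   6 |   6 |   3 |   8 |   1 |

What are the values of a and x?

Rows 4 and 6 each multiply to 10368, so every row has product 10368.
Row 1: 4×4×9×4×1×6 = 3456, so the missing entry is 10368 ÷ 3456 = 3.
Row 5: 3×8×1×1×6×6 = 864, so the missing entry is 10368 ÷ 864 = 12.

a = 3, x = 12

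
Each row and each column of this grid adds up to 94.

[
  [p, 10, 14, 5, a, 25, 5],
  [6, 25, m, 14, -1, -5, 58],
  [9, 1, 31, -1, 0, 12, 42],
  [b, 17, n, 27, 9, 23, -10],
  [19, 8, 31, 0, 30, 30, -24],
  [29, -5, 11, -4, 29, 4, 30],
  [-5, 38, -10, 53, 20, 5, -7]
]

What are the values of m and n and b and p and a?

m = -3, n = 20, b = 8, p = 28, a = 7

Row 2 has 6 + 25 + 14 − 1 − 5 + 58 = 97; the blank must be 94 − 97 = -3.
Column 5 has -1 + 0 + 9 + 30 + 29 + 20 = 87; the blank must be 94 − 87 = 7.
Row 1 has 10 + 14 + 5 + 7 + 25 + 5 = 66; the blank must be 94 − 66 = 28.
Column 1 has 28 + 6 + 9 + 19 + 29 − 5 = 86; the blank must be 94 − 86 = 8.
Row 4 has 8 + 17 + 27 + 9 + 23 − 10 = 74; the blank must be 94 − 74 = 20.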